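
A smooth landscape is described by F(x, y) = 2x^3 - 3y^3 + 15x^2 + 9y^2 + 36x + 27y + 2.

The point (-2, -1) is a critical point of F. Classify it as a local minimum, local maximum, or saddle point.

The mixed partial ∂²F/∂x∂y is 0, so the Hessian at any point is diag(F_xx, F_yy) = diag(6(2x + 5), 18(-y + 1)).
At (-2, -1): H = diag(6, 36).
Both eigenvalues are positive, so H is positive definite: a local minimum.

local minimum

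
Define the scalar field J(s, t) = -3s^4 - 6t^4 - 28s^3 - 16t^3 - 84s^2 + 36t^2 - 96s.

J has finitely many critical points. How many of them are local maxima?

J separates as a function of s plus a function of t, so ∇J=0 decouples.
∂J/∂s = -12(s + 1)(s + 2)(s + 4) = 0 at s ∈ {-4, -2, -1}; ∂J/∂t = -24t(t - 1)(t + 3) = 0 at t ∈ {-3, 0, 1}.
The Hessian is diagonal: diag(J_ss, J_tt). Second derivatives: J_ss(-4)=-72, J_ss(-2)=24, J_ss(-1)=-36; J_tt(-3)=-288, J_tt(0)=72, J_tt(1)=-96.
Local maxima occur where both diagonal entries negative: (-4, -3), (-4, 1), (-1, -3), (-1, 1). Count: 4.

4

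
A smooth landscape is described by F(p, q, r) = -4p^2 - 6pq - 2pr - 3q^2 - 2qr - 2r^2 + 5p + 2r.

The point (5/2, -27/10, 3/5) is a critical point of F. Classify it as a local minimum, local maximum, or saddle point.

The Hessian is constant: H = [[-8, -6, -2], [-6, -6, -2], [-2, -2, -4]].
Leading principal minors: Δ₁ = -8, Δ₂ = 12, Δ₃ = -40.
The minors alternate sign starting negative (−, +, −), so H is negative definite: a local maximum.

local maximum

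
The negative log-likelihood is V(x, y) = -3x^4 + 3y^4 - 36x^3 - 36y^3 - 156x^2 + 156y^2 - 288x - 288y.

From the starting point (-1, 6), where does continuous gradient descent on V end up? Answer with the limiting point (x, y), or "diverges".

diverges

V is separable, so gradient descent decouples: x follows -∂V/∂x, y follows -∂V/∂y.
∂V/∂x = -12(x + 2)(x + 3)(x + 4); at x=-1 this is -72, so x increases.
∂V/∂y = 12(y - 4)(y - 3)(y - 2); at y=6 this is 288, so y decreases.
The x-coordinate has no critical point in that direction and runs off to infinity.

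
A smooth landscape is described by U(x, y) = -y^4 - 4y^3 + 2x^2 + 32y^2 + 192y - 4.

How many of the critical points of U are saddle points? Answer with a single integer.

U separates as a function of x plus a function of y, so ∇U=0 decouples.
∂U/∂x = 4x = 0 at x ∈ {0}; ∂U/∂y = -4(y - 4)(y + 3)(y + 4) = 0 at y ∈ {-4, -3, 4}.
The Hessian is diagonal: diag(U_xx, U_yy). Second derivatives: U_xx(0)=4; U_yy(-4)=-32, U_yy(-3)=28, U_yy(4)=-224.
Saddle points occur where the two diagonal entries have opposite signs: (0, -4), (0, 4). Count: 2.

2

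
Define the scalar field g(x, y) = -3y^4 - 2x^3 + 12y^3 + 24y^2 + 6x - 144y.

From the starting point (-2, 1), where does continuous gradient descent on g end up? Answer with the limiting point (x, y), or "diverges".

(-1, 2)

g is separable, so gradient descent decouples: x follows -∂g/∂x, y follows -∂g/∂y.
∂g/∂x = -6(x - 1)(x + 1); at x=-2 this is -18, so x increases.
∂g/∂y = -12(y - 3)(y - 2)(y + 2); at y=1 this is -72, so y increases.
x converges to its nearest critical value -1 (a local min of the x-part); y converges to 2. The iterate converges to (-1, 2).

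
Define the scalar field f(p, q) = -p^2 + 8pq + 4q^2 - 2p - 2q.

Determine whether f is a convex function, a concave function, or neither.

f is quadratic, so its Hessian is the constant matrix H = [[-2, 8], [8, 8]].
det(H) = -80, tr(H) = 6.
det(H) < 0, so H is indefinite: neither convex nor concave.

neither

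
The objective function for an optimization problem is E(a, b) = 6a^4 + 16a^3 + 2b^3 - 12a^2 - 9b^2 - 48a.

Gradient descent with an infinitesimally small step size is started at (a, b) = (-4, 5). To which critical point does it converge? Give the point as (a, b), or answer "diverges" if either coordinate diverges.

(-2, 3)

E is separable, so gradient descent decouples: a follows -∂E/∂a, b follows -∂E/∂b.
∂E/∂a = 24(a - 1)(a + 1)(a + 2); at a=-4 this is -720, so a increases.
∂E/∂b = 6b(b - 3); at b=5 this is 60, so b decreases.
a converges to its nearest critical value -2 (a local min of the a-part); b converges to 3. The iterate converges to (-2, 3).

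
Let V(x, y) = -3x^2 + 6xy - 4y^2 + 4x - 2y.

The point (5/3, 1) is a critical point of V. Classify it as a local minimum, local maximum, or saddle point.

local maximum

The Hessian of V is constant: H = [[-6, 6], [6, -8]].
det(H) = (-6)·(-8) − 6² = 12.
det(H) > 0 and tr(H) = -14 < 0, so H is negative definite and the point is a local maximum.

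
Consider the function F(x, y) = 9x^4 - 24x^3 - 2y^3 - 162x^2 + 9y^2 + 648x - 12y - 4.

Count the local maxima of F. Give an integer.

1

F separates as a function of x plus a function of y, so ∇F=0 decouples.
∂F/∂x = 36(x - 3)(x - 2)(x + 3) = 0 at x ∈ {-3, 2, 3}; ∂F/∂y = -6(y - 2)(y - 1) = 0 at y ∈ {1, 2}.
The Hessian is diagonal: diag(F_xx, F_yy). Second derivatives: F_xx(-3)=1080, F_xx(2)=-180, F_xx(3)=216; F_yy(1)=6, F_yy(2)=-6.
Local maxima occur where both diagonal entries negative: (2, 2). Count: 1.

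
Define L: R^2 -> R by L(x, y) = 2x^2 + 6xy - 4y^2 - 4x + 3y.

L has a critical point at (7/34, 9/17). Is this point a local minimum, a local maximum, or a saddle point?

The Hessian of L is constant: H = [[4, 6], [6, -8]].
det(H) = 4·(-8) − 6² = -68.
Since det(H) < 0, H is indefinite and the critical point is a saddle point.

saddle point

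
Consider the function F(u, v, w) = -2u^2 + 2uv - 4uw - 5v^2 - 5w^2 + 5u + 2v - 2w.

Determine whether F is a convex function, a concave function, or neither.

concave

F is quadratic, so its Hessian is the constant matrix H = [[-4, 2, -4], [2, -10, 0], [-4, 0, -10]].
Leading principal minors: -4, 36, -200.
Signs alternate −, +, − ⇒ H ≺ 0 ⇒ concave.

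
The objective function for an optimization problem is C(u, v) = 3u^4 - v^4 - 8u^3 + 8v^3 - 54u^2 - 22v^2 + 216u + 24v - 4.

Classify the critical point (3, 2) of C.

local minimum

The mixed partial ∂²C/∂u∂v is 0, so the Hessian at any point is diag(C_uu, C_vv) = diag(12(3u^2 - 4u - 9), 4(-3v^2 + 12v - 11)).
At (3, 2): H = diag(72, 4).
Both eigenvalues are positive, so H is positive definite: a local minimum.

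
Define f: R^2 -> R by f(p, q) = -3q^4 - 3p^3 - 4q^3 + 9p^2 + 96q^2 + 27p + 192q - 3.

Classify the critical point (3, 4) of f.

The mixed partial ∂²f/∂p∂q is 0, so the Hessian at any point is diag(f_pp, f_qq) = diag(18(-p + 1), 12(-3q^2 - 2q + 16)).
At (3, 4): H = diag(-36, -480).
Both eigenvalues are negative, so H is negative definite: a local maximum.

local maximum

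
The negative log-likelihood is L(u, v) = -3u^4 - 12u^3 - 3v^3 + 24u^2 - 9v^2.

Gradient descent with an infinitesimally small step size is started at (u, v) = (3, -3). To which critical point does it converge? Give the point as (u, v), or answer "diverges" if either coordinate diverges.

diverges

L is separable, so gradient descent decouples: u follows -∂L/∂u, v follows -∂L/∂v.
∂L/∂u = -12u(u - 1)(u + 4); at u=3 this is -504, so u increases.
∂L/∂v = -9v(v + 2); at v=-3 this is -27, so v increases.
The u-coordinate has no critical point in that direction and runs off to infinity.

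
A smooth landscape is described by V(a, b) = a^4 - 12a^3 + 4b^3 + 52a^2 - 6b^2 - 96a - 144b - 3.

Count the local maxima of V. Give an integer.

V separates as a function of a plus a function of b, so ∇V=0 decouples.
∂V/∂a = 4(a - 4)(a - 3)(a - 2) = 0 at a ∈ {2, 3, 4}; ∂V/∂b = 12(b - 4)(b + 3) = 0 at b ∈ {-3, 4}.
The Hessian is diagonal: diag(V_aa, V_bb). Second derivatives: V_aa(2)=8, V_aa(3)=-4, V_aa(4)=8; V_bb(-3)=-84, V_bb(4)=84.
Local maxima occur where both diagonal entries negative: (3, -3). Count: 1.

1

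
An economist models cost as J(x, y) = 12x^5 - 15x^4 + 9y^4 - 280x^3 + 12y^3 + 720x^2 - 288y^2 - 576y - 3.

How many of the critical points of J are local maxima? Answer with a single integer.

J separates as a function of x plus a function of y, so ∇J=0 decouples.
∂J/∂x = 60x(x - 3)(x - 2)(x + 4) = 0 at x ∈ {-4, 0, 2, 3}; ∂J/∂y = 36(y - 4)(y + 1)(y + 4) = 0 at y ∈ {-4, -1, 4}.
The Hessian is diagonal: diag(J_xx, J_yy). Second derivatives: J_xx(-4)=-10080, J_xx(0)=1440, J_xx(2)=-720, J_xx(3)=1260; J_yy(-4)=864, J_yy(-1)=-540, J_yy(4)=1440.
Local maxima occur where both diagonal entries negative: (-4, -1), (2, -1). Count: 2.

2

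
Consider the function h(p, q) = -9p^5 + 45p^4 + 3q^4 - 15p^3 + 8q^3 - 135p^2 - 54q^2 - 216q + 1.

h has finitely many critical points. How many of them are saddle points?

6

h separates as a function of p plus a function of q, so ∇h=0 decouples.
∂h/∂p = -45p(p - 3)(p - 2)(p + 1) = 0 at p ∈ {-1, 0, 2, 3}; ∂h/∂q = 12(q - 3)(q + 2)(q + 3) = 0 at q ∈ {-3, -2, 3}.
The Hessian is diagonal: diag(h_pp, h_qq). Second derivatives: h_pp(-1)=540, h_pp(0)=-270, h_pp(2)=270, h_pp(3)=-540; h_qq(-3)=72, h_qq(-2)=-60, h_qq(3)=360.
Saddle points occur where the two diagonal entries have opposite signs: (-1, -2), (0, -3), (0, 3), (2, -2), (3, -3), (3, 3). Count: 6.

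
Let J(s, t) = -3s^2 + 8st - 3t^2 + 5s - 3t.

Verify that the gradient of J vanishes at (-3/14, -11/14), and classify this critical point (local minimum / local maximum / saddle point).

∇J = (-6s + 8t + 5, 8s - 6t - 3); substituting (-3/14, -11/14) gives ∇J = (0, 0), so (-3/14, -11/14) is indeed a critical point.
The Hessian of J is constant: H = [[-6, 8], [8, -6]].
det(H) = (-6)·(-6) − 8² = -28.
Since det(H) < 0, H is indefinite and the critical point is a saddle point.

saddle point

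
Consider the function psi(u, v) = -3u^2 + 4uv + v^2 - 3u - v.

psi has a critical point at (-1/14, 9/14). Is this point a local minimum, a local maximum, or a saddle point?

The Hessian of psi is constant: H = [[-6, 4], [4, 2]].
det(H) = (-6)·2 − 4² = -28.
Since det(H) < 0, H is indefinite and the critical point is a saddle point.

saddle point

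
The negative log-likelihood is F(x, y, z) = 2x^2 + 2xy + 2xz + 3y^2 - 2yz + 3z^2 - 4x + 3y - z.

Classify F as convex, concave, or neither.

F is quadratic, so its Hessian is the constant matrix H = [[4, 2, 2], [2, 6, -2], [2, -2, 6]].
Leading principal minors: 4, 20, 64.
All positive ⇒ H ≻ 0 ⇒ convex.

convex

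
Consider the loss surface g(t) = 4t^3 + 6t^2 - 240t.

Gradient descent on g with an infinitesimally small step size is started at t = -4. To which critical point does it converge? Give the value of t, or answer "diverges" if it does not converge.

g'(t) = 12(t - 4)(t + 5), so g'(-4) = -96.
Gradient descent moves in the -g' direction, i.e. t is increasing.
The nearest critical point in that direction is t = 4, where g'' = 108 > 0 (a local minimum). The iterate converges there.

4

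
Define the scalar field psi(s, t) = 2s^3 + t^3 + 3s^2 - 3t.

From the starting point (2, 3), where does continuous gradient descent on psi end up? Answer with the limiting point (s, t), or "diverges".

psi is separable, so gradient descent decouples: s follows -∂psi/∂s, t follows -∂psi/∂t.
∂psi/∂s = 6s(s + 1); at s=2 this is 36, so s decreases.
∂psi/∂t = 3(t - 1)(t + 1); at t=3 this is 24, so t decreases.
s converges to its nearest critical value 0 (a local min of the s-part); t converges to 1. The iterate converges to (0, 1).

(0, 1)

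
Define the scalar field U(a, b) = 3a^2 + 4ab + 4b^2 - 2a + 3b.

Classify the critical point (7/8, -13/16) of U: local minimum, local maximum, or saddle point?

local minimum

The Hessian of U is constant: H = [[6, 4], [4, 8]].
det(H) = 6·8 − 4² = 32.
det(H) > 0 and tr(H) = 14 > 0, so H is positive definite and the point is a local minimum.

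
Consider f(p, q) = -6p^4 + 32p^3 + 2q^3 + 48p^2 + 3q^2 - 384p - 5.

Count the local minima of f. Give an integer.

f separates as a function of p plus a function of q, so ∇f=0 decouples.
∂f/∂p = -24(p - 4)(p - 2)(p + 2) = 0 at p ∈ {-2, 2, 4}; ∂f/∂q = 6q(q + 1) = 0 at q ∈ {-1, 0}.
The Hessian is diagonal: diag(f_pp, f_qq). Second derivatives: f_pp(-2)=-576, f_pp(2)=192, f_pp(4)=-288; f_qq(-1)=-6, f_qq(0)=6.
Local minima occur where both diagonal entries positive: (2, 0). Count: 1.

1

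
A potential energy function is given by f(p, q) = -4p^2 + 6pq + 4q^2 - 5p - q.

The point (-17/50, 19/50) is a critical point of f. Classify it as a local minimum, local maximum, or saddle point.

saddle point

The Hessian of f is constant: H = [[-8, 6], [6, 8]].
det(H) = (-8)·8 − 6² = -100.
Since det(H) < 0, H is indefinite and the critical point is a saddle point.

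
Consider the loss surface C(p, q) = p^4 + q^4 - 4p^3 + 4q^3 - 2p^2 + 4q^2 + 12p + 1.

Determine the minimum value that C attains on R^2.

-8

C(p,q) separates as A(p) + B(q) + 1, so its minimum is min A + min B + 1.
A'(p) = 4(p - 3)(p - 1)(p + 1) vanishes at p ∈ {-1, 1, 3}; B'(q) = 4q(q + 1)(q + 2) vanishes at q ∈ {-2, -1, 0}.
Local minima of A (where A''>0): A(-1)=-9, A(3)=-9. Local minima of B: B(-2)=0, B(0)=0.
So the global minimum of C is A(-1) + B(-2) + 1 = -9 + 0 + 1 = -8, attained at (-1, -2).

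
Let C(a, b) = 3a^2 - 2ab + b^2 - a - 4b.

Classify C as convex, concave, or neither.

C is quadratic, so its Hessian is the constant matrix H = [[6, -2], [-2, 2]].
det(H) = 8, tr(H) = 8.
det(H) > 0 and tr(H) > 0, so H is positive definite everywhere: convex.

convex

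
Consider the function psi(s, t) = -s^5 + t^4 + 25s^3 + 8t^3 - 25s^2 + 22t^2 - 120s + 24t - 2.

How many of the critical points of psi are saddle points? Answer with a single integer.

6

psi separates as a function of s plus a function of t, so ∇psi=0 decouples.
∂psi/∂s = -5(s - 3)(s - 2)(s + 1)(s + 4) = 0 at s ∈ {-4, -1, 2, 3}; ∂psi/∂t = 4(t + 1)(t + 2)(t + 3) = 0 at t ∈ {-3, -2, -1}.
The Hessian is diagonal: diag(psi_ss, psi_tt). Second derivatives: psi_ss(-4)=630, psi_ss(-1)=-180, psi_ss(2)=90, psi_ss(3)=-140; psi_tt(-3)=8, psi_tt(-2)=-4, psi_tt(-1)=8.
Saddle points occur where the two diagonal entries have opposite signs: (-4, -2), (-1, -3), (-1, -1), (2, -2), (3, -3), (3, -1). Count: 6.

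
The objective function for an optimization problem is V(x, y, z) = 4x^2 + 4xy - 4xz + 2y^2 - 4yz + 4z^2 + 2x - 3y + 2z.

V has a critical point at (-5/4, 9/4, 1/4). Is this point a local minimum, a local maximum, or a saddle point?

local minimum

The Hessian is constant: H = [[8, 4, -4], [4, 4, -4], [-4, -4, 8]].
Leading principal minors: Δ₁ = 8, Δ₂ = 16, Δ₃ = 64.
All leading minors are positive, so H is positive definite: a local minimum.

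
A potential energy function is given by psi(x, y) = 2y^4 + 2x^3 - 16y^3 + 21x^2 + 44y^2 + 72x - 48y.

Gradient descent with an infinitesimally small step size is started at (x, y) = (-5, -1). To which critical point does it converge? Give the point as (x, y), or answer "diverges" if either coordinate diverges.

diverges

psi is separable, so gradient descent decouples: x follows -∂psi/∂x, y follows -∂psi/∂y.
∂psi/∂x = 6(x + 3)(x + 4); at x=-5 this is 12, so x decreases.
∂psi/∂y = 8(y - 3)(y - 2)(y - 1); at y=-1 this is -192, so y increases.
The x-coordinate has no critical point in that direction and runs off to infinity.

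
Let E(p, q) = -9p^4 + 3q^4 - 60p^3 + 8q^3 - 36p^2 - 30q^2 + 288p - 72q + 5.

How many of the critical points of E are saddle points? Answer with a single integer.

E separates as a function of p plus a function of q, so ∇E=0 decouples.
∂E/∂p = -36(p - 1)(p + 2)(p + 4) = 0 at p ∈ {-4, -2, 1}; ∂E/∂q = 12(q - 2)(q + 1)(q + 3) = 0 at q ∈ {-3, -1, 2}.
The Hessian is diagonal: diag(E_pp, E_qq). Second derivatives: E_pp(-4)=-360, E_pp(-2)=216, E_pp(1)=-540; E_qq(-3)=120, E_qq(-1)=-72, E_qq(2)=180.
Saddle points occur where the two diagonal entries have opposite signs: (-4, -3), (-4, 2), (-2, -1), (1, -3), (1, 2). Count: 5.

5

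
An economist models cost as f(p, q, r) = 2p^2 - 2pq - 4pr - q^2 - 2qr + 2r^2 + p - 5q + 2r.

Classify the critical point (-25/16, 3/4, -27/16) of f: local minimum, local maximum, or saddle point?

The Hessian is constant: H = [[4, -2, -4], [-2, -2, -2], [-4, -2, 4]].
Leading principal minors: Δ₁ = 4, Δ₂ = -12, Δ₃ = -64.
The minors fit neither the all-positive nor the alternating-sign pattern, so H is indefinite: a saddle point.

saddle point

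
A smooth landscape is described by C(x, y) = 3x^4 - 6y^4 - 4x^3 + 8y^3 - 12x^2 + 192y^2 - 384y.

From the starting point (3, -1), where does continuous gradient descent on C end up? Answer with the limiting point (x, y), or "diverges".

C is separable, so gradient descent decouples: x follows -∂C/∂x, y follows -∂C/∂y.
∂C/∂x = 12x(x - 2)(x + 1); at x=3 this is 144, so x decreases.
∂C/∂y = -24(y - 4)(y - 1)(y + 4); at y=-1 this is -720, so y increases.
x converges to its nearest critical value 2 (a local min of the x-part); y converges to 1. The iterate converges to (2, 1).

(2, 1)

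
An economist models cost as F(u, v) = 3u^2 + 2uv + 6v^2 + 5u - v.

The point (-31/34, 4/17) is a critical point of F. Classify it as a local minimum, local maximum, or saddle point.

The Hessian of F is constant: H = [[6, 2], [2, 12]].
det(H) = 6·12 − 2² = 68.
det(H) > 0 and tr(H) = 18 > 0, so H is positive definite and the point is a local minimum.

local minimum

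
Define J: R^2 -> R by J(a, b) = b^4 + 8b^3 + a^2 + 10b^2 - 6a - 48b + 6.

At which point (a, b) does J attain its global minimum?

(3, 1)

J(a,b) separates as P(a) + Q(b) + 6, so its minimum is min P + min Q + 6.
P'(a) = 2a - 6 vanishes at a ∈ {3}; Q'(b) = 4(b - 1)(b + 3)(b + 4) vanishes at b ∈ {-4, -3, 1}.
Local minima of P (where P''>0): P(3)=-9. Local minima of Q: Q(-4)=96, Q(1)=-29.
So the global minimum of J is P(3) + Q(1) + 6 = -9 − 29 + 6 = -32, attained at (3, 1).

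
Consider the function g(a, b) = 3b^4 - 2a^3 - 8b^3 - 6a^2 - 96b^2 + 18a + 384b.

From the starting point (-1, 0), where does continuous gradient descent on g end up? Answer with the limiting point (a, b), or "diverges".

(-3, -4)

g is separable, so gradient descent decouples: a follows -∂g/∂a, b follows -∂g/∂b.
∂g/∂a = -6(a - 1)(a + 3); at a=-1 this is 24, so a decreases.
∂g/∂b = 12(b - 4)(b - 2)(b + 4); at b=0 this is 384, so b decreases.
a converges to its nearest critical value -3 (a local min of the a-part); b converges to -4. The iterate converges to (-3, -4).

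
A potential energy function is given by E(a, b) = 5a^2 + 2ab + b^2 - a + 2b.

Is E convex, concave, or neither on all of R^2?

convex

E is quadratic, so its Hessian is the constant matrix H = [[10, 2], [2, 2]].
det(H) = 16, tr(H) = 12.
det(H) > 0 and tr(H) > 0, so H is positive definite everywhere: convex.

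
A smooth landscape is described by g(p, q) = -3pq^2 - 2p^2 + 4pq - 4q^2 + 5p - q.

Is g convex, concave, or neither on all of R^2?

neither

The term -3pq^2 is cubic, so the Hessian is not constant.
∂²g/∂q² = -6p - 8, which takes both signs as p varies (negative for sufficiently large p). A diagonal entry of the Hessian changing sign means the Hessian is neither positive- nor negative-semidefinite on all of R^2.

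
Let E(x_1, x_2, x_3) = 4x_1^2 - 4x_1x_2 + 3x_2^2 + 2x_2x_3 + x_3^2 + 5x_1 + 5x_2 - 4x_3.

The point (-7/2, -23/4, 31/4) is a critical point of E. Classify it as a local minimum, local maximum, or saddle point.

local minimum

The Hessian is constant: H = [[8, -4, 0], [-4, 6, 2], [0, 2, 2]].
Leading principal minors: Δ₁ = 8, Δ₂ = 32, Δ₃ = 32.
All leading minors are positive, so H is positive definite: a local minimum.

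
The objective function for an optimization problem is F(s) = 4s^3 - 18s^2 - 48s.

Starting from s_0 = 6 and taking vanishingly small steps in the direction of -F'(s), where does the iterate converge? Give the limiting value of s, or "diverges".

F'(s) = 12(s - 4)(s + 1), so F'(6) = 168.
Gradient descent moves in the -F' direction, i.e. s is decreasing.
The nearest critical point in that direction is s = 4, where F'' = 60 > 0 (a local minimum). The iterate converges there.

4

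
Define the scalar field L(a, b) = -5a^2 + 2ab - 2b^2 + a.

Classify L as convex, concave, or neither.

concave

L is quadratic, so its Hessian is the constant matrix H = [[-10, 2], [2, -4]].
det(H) = 36, tr(H) = -14.
det(H) > 0 and tr(H) < 0, so H is negative definite everywhere: concave.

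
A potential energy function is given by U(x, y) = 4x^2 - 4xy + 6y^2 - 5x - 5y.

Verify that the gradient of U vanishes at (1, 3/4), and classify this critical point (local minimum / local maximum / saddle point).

∇U = (8x - 4y - 5, -4x + 12y - 5); substituting (1, 3/4) gives ∇U = (0, 0), so (1, 3/4) is indeed a critical point.
The Hessian of U is constant: H = [[8, -4], [-4, 12]].
det(H) = 8·12 − (-4)² = 80.
det(H) > 0 and tr(H) = 20 > 0, so H is positive definite and the point is a local minimum.

local minimum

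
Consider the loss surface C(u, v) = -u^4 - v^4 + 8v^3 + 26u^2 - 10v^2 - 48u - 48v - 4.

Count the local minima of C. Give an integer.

1

C separates as a function of u plus a function of v, so ∇C=0 decouples.
∂C/∂u = -4(u - 3)(u - 1)(u + 4) = 0 at u ∈ {-4, 1, 3}; ∂C/∂v = -4(v - 4)(v - 3)(v + 1) = 0 at v ∈ {-1, 3, 4}.
The Hessian is diagonal: diag(C_uu, C_vv). Second derivatives: C_uu(-4)=-140, C_uu(1)=40, C_uu(3)=-56; C_vv(-1)=-80, C_vv(3)=16, C_vv(4)=-20.
Local minima occur where both diagonal entries positive: (1, 3). Count: 1.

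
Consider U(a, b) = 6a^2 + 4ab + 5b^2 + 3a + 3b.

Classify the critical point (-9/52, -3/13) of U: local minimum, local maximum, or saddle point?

local minimum

The Hessian of U is constant: H = [[12, 4], [4, 10]].
det(H) = 12·10 − 4² = 104.
det(H) > 0 and tr(H) = 22 > 0, so H is positive definite and the point is a local minimum.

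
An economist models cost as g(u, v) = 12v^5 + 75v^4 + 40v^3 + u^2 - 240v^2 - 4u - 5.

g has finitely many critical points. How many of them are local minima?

g separates as a function of u plus a function of v, so ∇g=0 decouples.
∂g/∂u = 2(u - 2) = 0 at u ∈ {2}; ∂g/∂v = 60v(v - 1)(v + 2)(v + 4) = 0 at v ∈ {-4, -2, 0, 1}.
The Hessian is diagonal: diag(g_uu, g_vv). Second derivatives: g_uu(2)=2; g_vv(-4)=-2400, g_vv(-2)=720, g_vv(0)=-480, g_vv(1)=900.
Local minima occur where both diagonal entries positive: (2, -2), (2, 1). Count: 2.

2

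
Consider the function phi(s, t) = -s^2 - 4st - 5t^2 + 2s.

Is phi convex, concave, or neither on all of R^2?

phi is quadratic, so its Hessian is the constant matrix H = [[-2, -4], [-4, -10]].
det(H) = 4, tr(H) = -12.
det(H) > 0 and tr(H) < 0, so H is negative definite everywhere: concave.

concave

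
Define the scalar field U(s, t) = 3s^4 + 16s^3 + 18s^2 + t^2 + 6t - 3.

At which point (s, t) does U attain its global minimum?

U(s,t) separates as P(s) + Q(t) − 3, so its minimum is min P + min Q − 3.
P'(s) = 12s(s + 1)(s + 3) vanishes at s ∈ {-3, -1, 0}; Q'(t) = 2(t + 3) vanishes at t ∈ {-3}.
Local minima of P (where P''>0): P(-3)=-27, P(0)=0. Local minima of Q: Q(-3)=-9.
So the global minimum of U is P(-3) + Q(-3) − 3 = -27 − 9 − 3 = -39, attained at (-3, -3).

(-3, -3)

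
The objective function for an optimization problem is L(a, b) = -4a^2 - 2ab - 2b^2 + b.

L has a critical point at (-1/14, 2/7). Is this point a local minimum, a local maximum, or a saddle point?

The Hessian of L is constant: H = [[-8, -2], [-2, -4]].
det(H) = (-8)·(-4) − (-2)² = 28.
det(H) > 0 and tr(H) = -12 < 0, so H is negative definite and the point is a local maximum.

local maximum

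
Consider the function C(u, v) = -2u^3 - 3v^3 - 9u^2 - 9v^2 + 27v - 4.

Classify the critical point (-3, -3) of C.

The mixed partial ∂²C/∂u∂v is 0, so the Hessian at any point is diag(C_uu, C_vv) = diag(-6(2u + 3), -18(v + 1)).
At (-3, -3): H = diag(18, 36).
Both eigenvalues are positive, so H is positive definite: a local minimum.

local minimum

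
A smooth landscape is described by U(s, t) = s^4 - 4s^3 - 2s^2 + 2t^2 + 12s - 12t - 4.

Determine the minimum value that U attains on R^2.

U(s,t) separates as P(s) + Q(t) − 4, so its minimum is min P + min Q − 4.
P'(s) = 4(s - 3)(s - 1)(s + 1) vanishes at s ∈ {-1, 1, 3}; Q'(t) = 4(t - 3) vanishes at t ∈ {3}.
Local minima of P (where P''>0): P(-1)=-9, P(3)=-9. Local minima of Q: Q(3)=-18.
So the global minimum of U is P(-1) + Q(3) − 4 = -9 − 18 − 4 = -31, attained at (-1, 3).

-31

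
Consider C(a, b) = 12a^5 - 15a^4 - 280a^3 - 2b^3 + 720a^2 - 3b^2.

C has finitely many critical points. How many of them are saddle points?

C separates as a function of a plus a function of b, so ∇C=0 decouples.
∂C/∂a = 60a(a - 3)(a - 2)(a + 4) = 0 at a ∈ {-4, 0, 2, 3}; ∂C/∂b = -6b(b + 1) = 0 at b ∈ {-1, 0}.
The Hessian is diagonal: diag(C_aa, C_bb). Second derivatives: C_aa(-4)=-10080, C_aa(0)=1440, C_aa(2)=-720, C_aa(3)=1260; C_bb(-1)=6, C_bb(0)=-6.
Saddle points occur where the two diagonal entries have opposite signs: (-4, -1), (0, 0), (2, -1), (3, 0). Count: 4.

4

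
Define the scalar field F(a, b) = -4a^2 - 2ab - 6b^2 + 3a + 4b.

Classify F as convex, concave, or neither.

F is quadratic, so its Hessian is the constant matrix H = [[-8, -2], [-2, -12]].
det(H) = 92, tr(H) = -20.
det(H) > 0 and tr(H) < 0, so H is negative definite everywhere: concave.

concave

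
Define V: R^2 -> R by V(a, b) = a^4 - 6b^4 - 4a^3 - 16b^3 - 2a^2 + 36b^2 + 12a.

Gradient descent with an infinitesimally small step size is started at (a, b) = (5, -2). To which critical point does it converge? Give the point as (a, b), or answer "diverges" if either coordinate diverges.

(3, 0)

V is separable, so gradient descent decouples: a follows -∂V/∂a, b follows -∂V/∂b.
∂V/∂a = 4(a - 3)(a - 1)(a + 1); at a=5 this is 192, so a decreases.
∂V/∂b = -24b(b - 1)(b + 3); at b=-2 this is -144, so b increases.
a converges to its nearest critical value 3 (a local min of the a-part); b converges to 0. The iterate converges to (3, 0).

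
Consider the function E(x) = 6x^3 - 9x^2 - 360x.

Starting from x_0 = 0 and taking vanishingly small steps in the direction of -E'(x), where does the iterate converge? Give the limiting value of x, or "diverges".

E'(x) = 18(x - 5)(x + 4), so E'(0) = -360.
Gradient descent moves in the -E' direction, i.e. x is increasing.
The nearest critical point in that direction is x = 5, where E'' = 162 > 0 (a local minimum). The iterate converges there.

5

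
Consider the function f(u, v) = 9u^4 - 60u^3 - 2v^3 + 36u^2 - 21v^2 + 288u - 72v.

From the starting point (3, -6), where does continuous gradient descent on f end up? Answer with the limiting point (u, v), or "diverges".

f is separable, so gradient descent decouples: u follows -∂f/∂u, v follows -∂f/∂v.
∂f/∂u = 36(u - 4)(u - 2)(u + 1); at u=3 this is -144, so u increases.
∂f/∂v = -6(v + 3)(v + 4); at v=-6 this is -36, so v increases.
u converges to its nearest critical value 4 (a local min of the u-part); v converges to -4. The iterate converges to (4, -4).

(4, -4)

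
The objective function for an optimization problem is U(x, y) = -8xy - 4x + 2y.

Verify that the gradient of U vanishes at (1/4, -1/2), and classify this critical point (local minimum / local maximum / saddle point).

∇U = (-8y - 4, -8x + 2); substituting (1/4, -1/2) gives ∇U = (0, 0), so (1/4, -1/2) is indeed a critical point.
The Hessian of U is constant: H = [[0, -8], [-8, 0]].
det(H) = 0·0 − (-8)² = -64.
Since det(H) < 0, H is indefinite and the critical point is a saddle point.

saddle point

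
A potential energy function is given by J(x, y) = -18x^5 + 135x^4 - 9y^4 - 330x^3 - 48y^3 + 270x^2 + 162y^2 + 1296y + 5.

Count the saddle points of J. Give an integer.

J separates as a function of x plus a function of y, so ∇J=0 decouples.
∂J/∂x = -90x(x - 3)(x - 2)(x - 1) = 0 at x ∈ {0, 1, 2, 3}; ∂J/∂y = -36(y - 3)(y + 3)(y + 4) = 0 at y ∈ {-4, -3, 3}.
The Hessian is diagonal: diag(J_xx, J_yy). Second derivatives: J_xx(0)=540, J_xx(1)=-180, J_xx(2)=180, J_xx(3)=-540; J_yy(-4)=-252, J_yy(-3)=216, J_yy(3)=-1512.
Saddle points occur where the two diagonal entries have opposite signs: (0, -4), (0, 3), (1, -3), (2, -4), (2, 3), (3, -3). Count: 6.

6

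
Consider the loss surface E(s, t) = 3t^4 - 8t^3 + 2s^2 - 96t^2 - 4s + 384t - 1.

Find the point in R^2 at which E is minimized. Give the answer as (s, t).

(1, -4)

E(s,t) separates as P(s) + Q(t) − 1, so its minimum is min P + min Q − 1.
P'(s) = 4s - 4 vanishes at s ∈ {1}; Q'(t) = 12(t - 4)(t - 2)(t + 4) vanishes at t ∈ {-4, 2, 4}.
Local minima of P (where P''>0): P(1)=-2. Local minima of Q: Q(-4)=-1792, Q(4)=256.
So the global minimum of E is P(1) + Q(-4) − 1 = -2 − 1792 − 1 = -1795, attained at (1, -4).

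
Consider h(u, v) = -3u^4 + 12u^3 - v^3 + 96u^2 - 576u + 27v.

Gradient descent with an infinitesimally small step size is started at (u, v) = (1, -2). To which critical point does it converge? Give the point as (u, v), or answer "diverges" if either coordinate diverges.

h is separable, so gradient descent decouples: u follows -∂h/∂u, v follows -∂h/∂v.
∂h/∂u = -12(u - 4)(u - 3)(u + 4); at u=1 this is -360, so u increases.
∂h/∂v = -3(v - 3)(v + 3); at v=-2 this is 15, so v decreases.
u converges to its nearest critical value 3 (a local min of the u-part); v converges to -3. The iterate converges to (3, -3).

(3, -3)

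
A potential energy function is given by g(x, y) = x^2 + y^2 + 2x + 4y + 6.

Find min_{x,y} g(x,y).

g(x,y) separates as P(x) + Q(y) + 6, so its minimum is min P + min Q + 6.
P'(x) = 2x + 2 vanishes at x ∈ {-1}; Q'(y) = 2y + 4 vanishes at y ∈ {-2}.
Local minima of P (where P''>0): P(-1)=-1. Local minima of Q: Q(-2)=-4.
So the global minimum of g is P(-1) + Q(-2) + 6 = -1 − 4 + 6 = 1, attained at (-1, -2).

1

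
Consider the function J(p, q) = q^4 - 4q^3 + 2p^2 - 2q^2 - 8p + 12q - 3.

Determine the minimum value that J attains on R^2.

J(p,q) separates as A(p) + B(q) − 3, so its minimum is min A + min B − 3.
A'(p) = 4p - 8 vanishes at p ∈ {2}; B'(q) = 4(q - 3)(q - 1)(q + 1) vanishes at q ∈ {-1, 1, 3}.
Local minima of A (where A''>0): A(2)=-8. Local minima of B: B(-1)=-9, B(3)=-9.
So the global minimum of J is A(2) + B(-1) − 3 = -8 − 9 − 3 = -20, attained at (2, -1).

-20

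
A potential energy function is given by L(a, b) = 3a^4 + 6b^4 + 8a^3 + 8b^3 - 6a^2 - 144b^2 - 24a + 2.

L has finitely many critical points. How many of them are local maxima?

L separates as a function of a plus a function of b, so ∇L=0 decouples.
∂L/∂a = 12(a - 1)(a + 1)(a + 2) = 0 at a ∈ {-2, -1, 1}; ∂L/∂b = 24b(b - 3)(b + 4) = 0 at b ∈ {-4, 0, 3}.
The Hessian is diagonal: diag(L_aa, L_bb). Second derivatives: L_aa(-2)=36, L_aa(-1)=-24, L_aa(1)=72; L_bb(-4)=672, L_bb(0)=-288, L_bb(3)=504.
Local maxima occur where both diagonal entries negative: (-1, 0). Count: 1.

1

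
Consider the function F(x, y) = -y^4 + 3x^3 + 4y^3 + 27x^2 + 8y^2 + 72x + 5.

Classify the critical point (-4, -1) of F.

local maximum

The mixed partial ∂²F/∂x∂y is 0, so the Hessian at any point is diag(F_xx, F_yy) = diag(18(x + 3), 4(-3y^2 + 6y + 4)).
At (-4, -1): H = diag(-18, -20).
Both eigenvalues are negative, so H is negative definite: a local maximum.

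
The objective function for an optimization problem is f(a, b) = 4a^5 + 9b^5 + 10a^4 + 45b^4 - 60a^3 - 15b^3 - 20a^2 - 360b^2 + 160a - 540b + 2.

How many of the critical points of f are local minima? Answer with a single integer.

f separates as a function of a plus a function of b, so ∇f=0 decouples.
∂f/∂a = 20(a - 2)(a - 1)(a + 1)(a + 4) = 0 at a ∈ {-4, -1, 1, 2}; ∂f/∂b = 45(b - 2)(b + 1)(b + 2)(b + 3) = 0 at b ∈ {-3, -2, -1, 2}.
The Hessian is diagonal: diag(f_aa, f_bb). Second derivatives: f_aa(-4)=-1800, f_aa(-1)=360, f_aa(1)=-200, f_aa(2)=360; f_bb(-3)=-450, f_bb(-2)=180, f_bb(-1)=-270, f_bb(2)=2700.
Local minima occur where both diagonal entries positive: (-1, -2), (-1, 2), (2, -2), (2, 2). Count: 4.

4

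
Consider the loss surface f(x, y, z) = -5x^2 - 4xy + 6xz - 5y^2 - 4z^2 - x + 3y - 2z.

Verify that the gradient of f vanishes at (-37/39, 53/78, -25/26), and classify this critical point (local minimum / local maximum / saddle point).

∇f = (-10x - 4y + 6z - 1, -4x - 10y + 3, 6x - 8z - 2); substituting (-37/39, 53/78, -25/26) gives ∇f = (0, 0, 0), so (-37/39, 53/78, -25/26) is indeed a critical point.
The Hessian is constant: H = [[-10, -4, 6], [-4, -10, 0], [6, 0, -8]].
Leading principal minors: Δ₁ = -10, Δ₂ = 84, Δ₃ = -312.
The minors alternate sign starting negative (−, +, −), so H is negative definite: a local maximum.

local maximum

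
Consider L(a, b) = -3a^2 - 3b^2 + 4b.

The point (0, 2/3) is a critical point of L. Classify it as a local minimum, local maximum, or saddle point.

local maximum

The Hessian of L is constant: H = [[-6, 0], [0, -6]].
det(H) = (-6)·(-6) − 0² = 36.
det(H) > 0 and tr(H) = -12 < 0, so H is negative definite and the point is a local maximum.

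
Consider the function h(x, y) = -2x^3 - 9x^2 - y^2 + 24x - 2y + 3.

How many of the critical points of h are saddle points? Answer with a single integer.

h separates as a function of x plus a function of y, so ∇h=0 decouples.
∂h/∂x = -6(x - 1)(x + 4) = 0 at x ∈ {-4, 1}; ∂h/∂y = -2(y + 1) = 0 at y ∈ {-1}.
The Hessian is diagonal: diag(h_xx, h_yy). Second derivatives: h_xx(-4)=30, h_xx(1)=-30; h_yy(-1)=-2.
Saddle points occur where the two diagonal entries have opposite signs: (-4, -1). Count: 1.

1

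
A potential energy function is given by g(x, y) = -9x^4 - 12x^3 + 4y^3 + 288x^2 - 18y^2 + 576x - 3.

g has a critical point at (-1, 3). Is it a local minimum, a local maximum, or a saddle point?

local minimum

The mixed partial ∂²g/∂x∂y is 0, so the Hessian at any point is diag(g_xx, g_yy) = diag(36(-3x^2 - 2x + 16), 12(2y - 3)).
At (-1, 3): H = diag(540, 36).
Both eigenvalues are positive, so H is positive definite: a local minimum.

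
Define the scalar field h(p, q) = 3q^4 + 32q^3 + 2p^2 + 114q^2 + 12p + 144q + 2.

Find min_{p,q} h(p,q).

-75

h(p,q) separates as A(p) + B(q) + 2, so its minimum is min A + min B + 2.
A'(p) = 4p + 12 vanishes at p ∈ {-3}; B'(q) = 12(q + 1)(q + 3)(q + 4) vanishes at q ∈ {-4, -3, -1}.
Local minima of A (where A''>0): A(-3)=-18. Local minima of B: B(-4)=-32, B(-1)=-59.
So the global minimum of h is A(-3) + B(-1) + 2 = -18 − 59 + 2 = -75, attained at (-3, -1).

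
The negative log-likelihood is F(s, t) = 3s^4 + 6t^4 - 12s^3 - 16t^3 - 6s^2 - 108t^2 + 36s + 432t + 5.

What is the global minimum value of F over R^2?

F(s,t) separates as P(s) + Q(t) + 5, so its minimum is min P + min Q + 5.
P'(s) = 12(s - 3)(s - 1)(s + 1) vanishes at s ∈ {-1, 1, 3}; Q'(t) = 24(t - 3)(t - 2)(t + 3) vanishes at t ∈ {-3, 2, 3}.
Local minima of P (where P''>0): P(-1)=-27, P(3)=-27. Local minima of Q: Q(-3)=-1350, Q(3)=378.
So the global minimum of F is P(-1) + Q(-3) + 5 = -27 − 1350 + 5 = -1372, attained at (-1, -3).

-1372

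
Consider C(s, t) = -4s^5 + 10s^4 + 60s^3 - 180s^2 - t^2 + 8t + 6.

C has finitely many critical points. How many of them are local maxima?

2

C separates as a function of s plus a function of t, so ∇C=0 decouples.
∂C/∂s = -20s(s - 3)(s - 2)(s + 3) = 0 at s ∈ {-3, 0, 2, 3}; ∂C/∂t = -2(t - 4) = 0 at t ∈ {4}.
The Hessian is diagonal: diag(C_ss, C_tt). Second derivatives: C_ss(-3)=1800, C_ss(0)=-360, C_ss(2)=200, C_ss(3)=-360; C_tt(4)=-2.
Local maxima occur where both diagonal entries negative: (0, 4), (3, 4). Count: 2.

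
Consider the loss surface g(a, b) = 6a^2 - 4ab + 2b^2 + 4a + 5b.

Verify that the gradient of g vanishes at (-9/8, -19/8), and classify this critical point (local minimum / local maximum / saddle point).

∇g = (12a - 4b + 4, -4a + 4b + 5); substituting (-9/8, -19/8) gives ∇g = (0, 0), so (-9/8, -19/8) is indeed a critical point.
The Hessian of g is constant: H = [[12, -4], [-4, 4]].
det(H) = 12·4 − (-4)² = 32.
det(H) > 0 and tr(H) = 16 > 0, so H is positive definite and the point is a local minimum.

local minimum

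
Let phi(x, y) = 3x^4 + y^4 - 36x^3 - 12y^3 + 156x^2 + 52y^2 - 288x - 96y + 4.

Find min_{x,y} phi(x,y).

phi(x,y) separates as P(x) + Q(y) + 4, so its minimum is min P + min Q + 4.
P'(x) = 12(x - 4)(x - 3)(x - 2) vanishes at x ∈ {2, 3, 4}; Q'(y) = 4(y - 4)(y - 3)(y - 2) vanishes at y ∈ {2, 3, 4}.
Local minima of P (where P''>0): P(2)=-192, P(4)=-192. Local minima of Q: Q(2)=-64, Q(4)=-64.
So the global minimum of phi is P(2) + Q(2) + 4 = -192 − 64 + 4 = -252, attained at (2, 2).

-252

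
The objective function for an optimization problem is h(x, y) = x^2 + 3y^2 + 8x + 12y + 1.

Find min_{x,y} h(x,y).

-27

h(x,y) separates as P(x) + Q(y) + 1, so its minimum is min P + min Q + 1.
P'(x) = 2x + 8 vanishes at x ∈ {-4}; Q'(y) = 6y + 12 vanishes at y ∈ {-2}.
Local minima of P (where P''>0): P(-4)=-16. Local minima of Q: Q(-2)=-12.
So the global minimum of h is P(-4) + Q(-2) + 1 = -16 − 12 + 1 = -27, attained at (-4, -2).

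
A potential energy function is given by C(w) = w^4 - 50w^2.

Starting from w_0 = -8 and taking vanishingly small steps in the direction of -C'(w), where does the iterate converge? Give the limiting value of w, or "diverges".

-5

C'(w) = 4w(w - 5)(w + 5), so C'(-8) = -1248.
Gradient descent moves in the -C' direction, i.e. w is increasing.
The nearest critical point in that direction is w = -5, where C'' = 200 > 0 (a local minimum). The iterate converges there.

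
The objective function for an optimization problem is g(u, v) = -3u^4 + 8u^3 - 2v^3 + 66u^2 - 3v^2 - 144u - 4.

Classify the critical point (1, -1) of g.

The mixed partial ∂²g/∂u∂v is 0, so the Hessian at any point is diag(g_uu, g_vv) = diag(12(-3u^2 + 4u + 11), -6(2v + 1)).
At (1, -1): H = diag(144, 6).
Both eigenvalues are positive, so H is positive definite: a local minimum.

local minimum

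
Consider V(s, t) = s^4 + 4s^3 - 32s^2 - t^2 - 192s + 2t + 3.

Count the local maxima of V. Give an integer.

1

V separates as a function of s plus a function of t, so ∇V=0 decouples.
∂V/∂s = 4(s - 4)(s + 3)(s + 4) = 0 at s ∈ {-4, -3, 4}; ∂V/∂t = -2(t - 1) = 0 at t ∈ {1}.
The Hessian is diagonal: diag(V_ss, V_tt). Second derivatives: V_ss(-4)=32, V_ss(-3)=-28, V_ss(4)=224; V_tt(1)=-2.
Local maxima occur where both diagonal entries negative: (-3, 1). Count: 1.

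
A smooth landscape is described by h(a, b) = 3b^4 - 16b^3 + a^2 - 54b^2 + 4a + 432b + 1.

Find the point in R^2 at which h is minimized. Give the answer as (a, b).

h(a,b) separates as P(a) + Q(b) + 1, so its minimum is min P + min Q + 1.
P'(a) = 2a + 4 vanishes at a ∈ {-2}; Q'(b) = 12(b - 4)(b - 3)(b + 3) vanishes at b ∈ {-3, 3, 4}.
Local minima of P (where P''>0): P(-2)=-4. Local minima of Q: Q(-3)=-1107, Q(4)=608.
So the global minimum of h is P(-2) + Q(-3) + 1 = -4 − 1107 + 1 = -1110, attained at (-2, -3).

(-2, -3)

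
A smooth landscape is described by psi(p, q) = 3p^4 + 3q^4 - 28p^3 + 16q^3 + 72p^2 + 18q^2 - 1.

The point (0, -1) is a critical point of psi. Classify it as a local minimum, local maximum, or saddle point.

The mixed partial ∂²psi/∂p∂q is 0, so the Hessian at any point is diag(psi_pp, psi_qq) = diag(12(3p^2 - 14p + 12), 12(3q^2 + 8q + 3)).
At (0, -1): H = diag(144, -24).
The eigenvalues have opposite signs, so H is indefinite: a saddle point.

saddle point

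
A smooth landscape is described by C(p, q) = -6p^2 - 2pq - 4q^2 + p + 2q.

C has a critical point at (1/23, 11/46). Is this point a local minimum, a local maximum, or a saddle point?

The Hessian of C is constant: H = [[-12, -2], [-2, -8]].
det(H) = (-12)·(-8) − (-2)² = 92.
det(H) > 0 and tr(H) = -20 < 0, so H is negative definite and the point is a local maximum.

local maximum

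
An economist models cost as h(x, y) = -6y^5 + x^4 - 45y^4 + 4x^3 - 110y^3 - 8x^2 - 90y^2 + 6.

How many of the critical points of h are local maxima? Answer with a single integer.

2

h separates as a function of x plus a function of y, so ∇h=0 decouples.
∂h/∂x = 4x(x - 1)(x + 4) = 0 at x ∈ {-4, 0, 1}; ∂h/∂y = -30y(y + 1)(y + 2)(y + 3) = 0 at y ∈ {-3, -2, -1, 0}.
The Hessian is diagonal: diag(h_xx, h_yy). Second derivatives: h_xx(-4)=80, h_xx(0)=-16, h_xx(1)=20; h_yy(-3)=180, h_yy(-2)=-60, h_yy(-1)=60, h_yy(0)=-180.
Local maxima occur where both diagonal entries negative: (0, -2), (0, 0). Count: 2.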